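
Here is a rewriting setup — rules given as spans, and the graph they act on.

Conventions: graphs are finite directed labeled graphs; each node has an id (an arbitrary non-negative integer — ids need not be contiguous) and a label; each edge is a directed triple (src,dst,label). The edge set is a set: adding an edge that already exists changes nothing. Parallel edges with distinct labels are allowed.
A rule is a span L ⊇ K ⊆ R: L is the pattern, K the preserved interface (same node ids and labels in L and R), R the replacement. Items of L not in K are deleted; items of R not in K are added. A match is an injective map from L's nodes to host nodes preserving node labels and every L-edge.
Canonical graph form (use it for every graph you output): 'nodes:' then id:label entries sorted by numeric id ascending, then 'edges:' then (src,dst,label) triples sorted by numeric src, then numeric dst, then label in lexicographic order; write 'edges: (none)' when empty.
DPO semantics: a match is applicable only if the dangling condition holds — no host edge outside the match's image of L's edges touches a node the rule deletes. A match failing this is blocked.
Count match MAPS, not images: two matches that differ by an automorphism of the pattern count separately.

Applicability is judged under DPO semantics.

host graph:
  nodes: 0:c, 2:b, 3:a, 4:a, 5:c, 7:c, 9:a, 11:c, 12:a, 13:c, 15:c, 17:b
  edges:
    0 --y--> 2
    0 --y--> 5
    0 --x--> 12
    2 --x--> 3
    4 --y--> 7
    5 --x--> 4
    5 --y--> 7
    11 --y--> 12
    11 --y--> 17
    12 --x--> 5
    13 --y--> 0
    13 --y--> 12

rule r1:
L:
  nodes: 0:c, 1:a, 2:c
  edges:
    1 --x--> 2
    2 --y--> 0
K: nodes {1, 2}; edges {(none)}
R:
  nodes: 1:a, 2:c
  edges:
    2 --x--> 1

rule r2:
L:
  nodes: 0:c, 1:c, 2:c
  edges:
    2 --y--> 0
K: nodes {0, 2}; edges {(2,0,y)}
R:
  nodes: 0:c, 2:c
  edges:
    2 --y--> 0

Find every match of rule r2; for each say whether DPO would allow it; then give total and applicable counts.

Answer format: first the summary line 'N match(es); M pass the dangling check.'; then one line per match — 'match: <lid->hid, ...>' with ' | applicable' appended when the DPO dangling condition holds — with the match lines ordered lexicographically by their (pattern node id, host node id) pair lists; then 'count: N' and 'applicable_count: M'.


12 match(es); 3 pass the dangling check.
match: 0->0, 1->5, 2->13
match: 0->0, 1->7, 2->13
match: 0->0, 1->11, 2->13
match: 0->0, 1->15, 2->13 | applicable
match: 0->5, 1->7, 2->0
match: 0->5, 1->11, 2->0
match: 0->5, 1->13, 2->0
match: 0->5, 1->15, 2->0 | applicable
match: 0->7, 1->0, 2->5
match: 0->7, 1->11, 2->5
match: 0->7, 1->13, 2->5
match: 0->7, 1->15, 2->5 | applicable
count: 12
applicable_count: 3


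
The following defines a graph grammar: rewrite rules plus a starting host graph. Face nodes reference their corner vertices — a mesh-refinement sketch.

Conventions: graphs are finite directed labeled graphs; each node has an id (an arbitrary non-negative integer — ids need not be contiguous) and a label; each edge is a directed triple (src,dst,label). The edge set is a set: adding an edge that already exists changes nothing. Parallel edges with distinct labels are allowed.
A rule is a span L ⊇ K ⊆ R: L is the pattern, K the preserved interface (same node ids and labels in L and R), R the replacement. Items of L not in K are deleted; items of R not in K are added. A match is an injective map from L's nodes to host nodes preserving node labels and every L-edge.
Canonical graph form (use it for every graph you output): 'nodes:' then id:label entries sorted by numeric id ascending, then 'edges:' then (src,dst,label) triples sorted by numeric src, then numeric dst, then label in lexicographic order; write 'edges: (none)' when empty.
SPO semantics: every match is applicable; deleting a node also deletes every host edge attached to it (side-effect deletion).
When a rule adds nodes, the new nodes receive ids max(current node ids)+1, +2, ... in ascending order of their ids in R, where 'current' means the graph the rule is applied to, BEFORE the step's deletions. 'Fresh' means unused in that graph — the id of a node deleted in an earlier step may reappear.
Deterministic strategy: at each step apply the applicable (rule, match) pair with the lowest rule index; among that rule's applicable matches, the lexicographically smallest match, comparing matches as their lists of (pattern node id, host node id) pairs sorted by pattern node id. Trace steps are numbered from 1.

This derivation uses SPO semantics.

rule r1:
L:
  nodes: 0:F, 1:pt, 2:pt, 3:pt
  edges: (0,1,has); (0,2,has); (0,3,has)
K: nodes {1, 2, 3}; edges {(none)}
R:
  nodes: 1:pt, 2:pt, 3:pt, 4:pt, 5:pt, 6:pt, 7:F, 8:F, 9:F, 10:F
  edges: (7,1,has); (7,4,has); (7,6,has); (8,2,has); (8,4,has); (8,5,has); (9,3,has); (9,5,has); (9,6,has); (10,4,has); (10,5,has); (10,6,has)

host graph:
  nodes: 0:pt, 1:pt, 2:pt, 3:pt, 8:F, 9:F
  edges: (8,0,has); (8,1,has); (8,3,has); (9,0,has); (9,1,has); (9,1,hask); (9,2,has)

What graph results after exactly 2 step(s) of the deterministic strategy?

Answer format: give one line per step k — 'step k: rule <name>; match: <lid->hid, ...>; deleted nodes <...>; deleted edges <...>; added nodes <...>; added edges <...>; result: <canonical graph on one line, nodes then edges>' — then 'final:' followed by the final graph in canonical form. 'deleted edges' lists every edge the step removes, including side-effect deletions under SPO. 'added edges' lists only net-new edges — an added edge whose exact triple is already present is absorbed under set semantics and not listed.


step 1: rule r1; match: 0->8, 1->0, 2->1, 3->3; deleted nodes 8; deleted edges (8,0,has); (8,1,has); (8,3,has); added nodes 10, 11, 12, 13, 14, 15, 16; added edges (13,0,has); (13,10,has); (13,12,has); (14,1,has); (14,10,has); (14,11,has); (15,3,has); (15,11,has); (15,12,has); (16,10,has); (16,11,has); (16,12,has); result: nodes: 0:pt, 1:pt, 2:pt, 3:pt, 9:F, 10:pt, 11:pt, 12:pt, 13:F, 14:F, 15:F, 16:F edges: (9,0,has); (9,1,has); (9,1,hask); (9,2,has); (13,0,has); (13,10,has); (13,12,has); (14,1,has); (14,10,has); (14,11,has); (15,3,has); (15,11,has); (15,12,has); (16,10,has); (16,11,has); (16,12,has)
step 2: rule r1; match: 0->9, 1->0, 2->1, 3->2; deleted nodes 9; deleted edges (9,0,has); (9,1,has); (9,1,hask); (9,2,has); added nodes 17, 18, 19, 20, 21, 22, 23; added edges (20,0,has); (20,17,has); (20,19,has); (21,1,has); (21,17,has); (21,18,has); (22,2,has); (22,18,has); (22,19,has); (23,17,has); (23,18,has); (23,19,has); result: nodes: 0:pt, 1:pt, 2:pt, 3:pt, 10:pt, 11:pt, 12:pt, 13:F, 14:F, 15:F, 16:F, 17:pt, 18:pt, 19:pt, 20:F, 21:F, 22:F, 23:F edges: (13,0,has); (13,10,has); (13,12,has); (14,1,has); (14,10,has); (14,11,has); (15,3,has); (15,11,has); (15,12,has); (16,10,has); (16,11,has); (16,12,has); (20,0,has); (20,17,has); (20,19,has); (21,1,has); (21,17,has); (21,18,has); (22,2,has); (22,18,has); (22,19,has); (23,17,has); (23,18,has); (23,19,has)
final:
nodes: 0:pt, 1:pt, 2:pt, 3:pt, 10:pt, 11:pt, 12:pt, 13:F, 14:F, 15:F, 16:F, 17:pt, 18:pt, 19:pt, 20:F, 21:F, 22:F, 23:F
edges: (13,0,has); (13,10,has); (13,12,has); (14,1,has); (14,10,has); (14,11,has); (15,3,has); (15,11,has); (15,12,has); (16,10,has); (16,11,has); (16,12,has); (20,0,has); (20,17,has); (20,19,has); (21,1,has); (21,17,has); (21,18,has); (22,2,has); (22,18,has); (22,19,has); (23,17,has); (23,18,has); (23,19,has)


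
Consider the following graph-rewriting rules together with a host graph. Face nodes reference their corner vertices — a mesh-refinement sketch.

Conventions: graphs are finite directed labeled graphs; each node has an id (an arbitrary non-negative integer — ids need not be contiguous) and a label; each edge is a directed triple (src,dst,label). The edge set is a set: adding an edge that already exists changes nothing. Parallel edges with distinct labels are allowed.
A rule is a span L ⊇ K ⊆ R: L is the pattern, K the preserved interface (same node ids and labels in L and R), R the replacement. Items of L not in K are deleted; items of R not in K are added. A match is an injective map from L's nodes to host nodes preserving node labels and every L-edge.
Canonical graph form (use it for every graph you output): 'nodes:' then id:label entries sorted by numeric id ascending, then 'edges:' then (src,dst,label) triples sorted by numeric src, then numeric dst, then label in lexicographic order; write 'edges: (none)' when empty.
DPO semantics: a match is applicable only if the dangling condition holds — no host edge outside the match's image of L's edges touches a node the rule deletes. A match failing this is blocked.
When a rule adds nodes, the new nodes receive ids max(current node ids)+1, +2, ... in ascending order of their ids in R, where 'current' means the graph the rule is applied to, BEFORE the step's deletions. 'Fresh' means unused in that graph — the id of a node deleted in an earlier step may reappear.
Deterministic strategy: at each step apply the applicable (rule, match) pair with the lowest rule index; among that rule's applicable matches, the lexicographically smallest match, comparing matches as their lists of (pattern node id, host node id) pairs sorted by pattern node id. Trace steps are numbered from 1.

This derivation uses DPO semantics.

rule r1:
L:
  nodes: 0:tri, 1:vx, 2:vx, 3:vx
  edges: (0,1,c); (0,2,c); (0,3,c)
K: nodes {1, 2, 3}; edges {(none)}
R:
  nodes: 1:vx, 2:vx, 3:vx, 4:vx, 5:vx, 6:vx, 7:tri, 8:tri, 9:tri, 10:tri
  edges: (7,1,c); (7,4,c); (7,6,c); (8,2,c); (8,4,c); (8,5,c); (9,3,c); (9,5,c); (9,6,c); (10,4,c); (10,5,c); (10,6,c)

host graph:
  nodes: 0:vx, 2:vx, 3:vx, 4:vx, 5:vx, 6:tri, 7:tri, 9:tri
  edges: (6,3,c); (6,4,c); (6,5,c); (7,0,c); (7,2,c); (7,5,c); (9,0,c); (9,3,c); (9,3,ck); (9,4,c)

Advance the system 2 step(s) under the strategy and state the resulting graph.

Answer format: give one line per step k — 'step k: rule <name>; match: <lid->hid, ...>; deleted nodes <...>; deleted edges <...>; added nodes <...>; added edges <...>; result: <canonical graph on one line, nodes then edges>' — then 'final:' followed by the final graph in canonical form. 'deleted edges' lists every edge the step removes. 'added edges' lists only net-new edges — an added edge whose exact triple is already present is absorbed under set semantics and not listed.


step 1: rule r1; match: 0->6, 1->3, 2->4, 3->5; deleted nodes 6; deleted edges (6,3,c); (6,4,c); (6,5,c); added nodes 10, 11, 12, 13, 14, 15, 16; added edges (13,3,c); (13,10,c); (13,12,c); (14,4,c); (14,10,c); (14,11,c); (15,5,c); (15,11,c); (15,12,c); (16,10,c); (16,11,c); (16,12,c); result: nodes: 0:vx, 2:vx, 3:vx, 4:vx, 5:vx, 7:tri, 9:tri, 10:vx, 11:vx, 12:vx, 13:tri, 14:tri, 15:tri, 16:tri edges: (7,0,c); (7,2,c); (7,5,c); (9,0,c); (9,3,c); (9,3,ck); (9,4,c); (13,3,c); (13,10,c); (13,12,c); (14,4,c); (14,10,c); (14,11,c); (15,5,c); (15,11,c); (15,12,c); (16,10,c); (16,11,c); (16,12,c)
step 2: rule r1; match: 0->7, 1->0, 2->2, 3->5; deleted nodes 7; deleted edges (7,0,c); (7,2,c); (7,5,c); added nodes 17, 18, 19, 20, 21, 22, 23; added edges (20,0,c); (20,17,c); (20,19,c); (21,2,c); (21,17,c); (21,18,c); (22,5,c); (22,18,c); (22,19,c); (23,17,c); (23,18,c); (23,19,c); result: nodes: 0:vx, 2:vx, 3:vx, 4:vx, 5:vx, 9:tri, 10:vx, 11:vx, 12:vx, 13:tri, 14:tri, 15:tri, 16:tri, 17:vx, 18:vx, 19:vx, 20:tri, 21:tri, 22:tri, 23:tri edges: (9,0,c); (9,3,c); (9,3,ck); (9,4,c); (13,3,c); (13,10,c); (13,12,c); (14,4,c); (14,10,c); (14,11,c); (15,5,c); (15,11,c); (15,12,c); (16,10,c); (16,11,c); (16,12,c); (20,0,c); (20,17,c); (20,19,c); (21,2,c); (21,17,c); (21,18,c); (22,5,c); (22,18,c); (22,19,c); (23,17,c); (23,18,c); (23,19,c)
final:
nodes: 0:vx, 2:vx, 3:vx, 4:vx, 5:vx, 9:tri, 10:vx, 11:vx, 12:vx, 13:tri, 14:tri, 15:tri, 16:tri, 17:vx, 18:vx, 19:vx, 20:tri, 21:tri, 22:tri, 23:tri
edges: (9,0,c); (9,3,c); (9,3,ck); (9,4,c); (13,3,c); (13,10,c); (13,12,c); (14,4,c); (14,10,c); (14,11,c); (15,5,c); (15,11,c); (15,12,c); (16,10,c); (16,11,c); (16,12,c); (20,0,c); (20,17,c); (20,19,c); (21,2,c); (21,17,c); (21,18,c); (22,5,c); (22,18,c); (22,19,c); (23,17,c); (23,18,c); (23,19,c)


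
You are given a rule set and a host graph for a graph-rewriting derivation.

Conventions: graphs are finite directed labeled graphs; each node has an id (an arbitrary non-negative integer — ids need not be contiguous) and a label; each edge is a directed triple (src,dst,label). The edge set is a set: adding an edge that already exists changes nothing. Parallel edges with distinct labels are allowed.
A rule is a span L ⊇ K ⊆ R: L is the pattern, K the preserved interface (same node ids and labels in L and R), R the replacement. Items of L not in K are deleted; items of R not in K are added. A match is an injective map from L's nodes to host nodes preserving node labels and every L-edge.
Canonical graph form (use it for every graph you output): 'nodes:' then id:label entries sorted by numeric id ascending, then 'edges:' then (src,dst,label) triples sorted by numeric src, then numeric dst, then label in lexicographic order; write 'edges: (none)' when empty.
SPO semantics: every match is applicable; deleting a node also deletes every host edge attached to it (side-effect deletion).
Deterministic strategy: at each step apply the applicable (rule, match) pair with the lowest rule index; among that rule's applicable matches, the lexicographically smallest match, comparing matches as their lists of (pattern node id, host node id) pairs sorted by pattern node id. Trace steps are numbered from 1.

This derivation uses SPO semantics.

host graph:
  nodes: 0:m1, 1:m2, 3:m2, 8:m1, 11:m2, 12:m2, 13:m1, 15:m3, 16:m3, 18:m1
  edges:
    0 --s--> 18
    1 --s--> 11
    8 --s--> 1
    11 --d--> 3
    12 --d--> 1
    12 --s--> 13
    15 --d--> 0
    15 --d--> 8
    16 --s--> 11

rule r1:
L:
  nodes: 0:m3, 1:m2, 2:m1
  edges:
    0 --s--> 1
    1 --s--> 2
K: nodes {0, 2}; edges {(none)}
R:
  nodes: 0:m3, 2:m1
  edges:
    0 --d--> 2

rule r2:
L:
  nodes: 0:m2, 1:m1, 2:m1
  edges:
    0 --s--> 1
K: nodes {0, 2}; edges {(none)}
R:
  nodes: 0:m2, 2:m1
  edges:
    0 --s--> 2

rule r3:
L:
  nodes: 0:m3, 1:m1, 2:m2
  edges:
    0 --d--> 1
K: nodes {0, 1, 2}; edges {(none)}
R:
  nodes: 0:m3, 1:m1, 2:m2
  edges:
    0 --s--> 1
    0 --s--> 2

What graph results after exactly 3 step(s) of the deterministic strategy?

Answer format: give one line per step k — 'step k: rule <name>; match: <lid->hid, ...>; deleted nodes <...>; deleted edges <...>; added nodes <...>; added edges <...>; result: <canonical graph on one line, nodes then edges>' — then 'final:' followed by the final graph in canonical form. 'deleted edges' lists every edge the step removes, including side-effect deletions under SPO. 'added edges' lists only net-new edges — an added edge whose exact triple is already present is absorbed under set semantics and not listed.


step 1: rule r2; match: 0->12, 1->13, 2->0; deleted nodes 13; deleted edges (12,13,s); added nodes (none); added edges (12,0,s); result: nodes: 0:m1, 1:m2, 3:m2, 8:m1, 11:m2, 12:m2, 15:m3, 16:m3, 18:m1 edges: (0,18,s); (1,11,s); (8,1,s); (11,3,d); (12,0,s); (12,1,d); (15,0,d); (15,8,d); (16,11,s)
step 2: rule r2; match: 0->12, 1->0, 2->8; deleted nodes 0; deleted edges (0,18,s); (12,0,s); (15,0,d); added nodes (none); added edges (12,8,s); result: nodes: 1:m2, 3:m2, 8:m1, 11:m2, 12:m2, 15:m3, 16:m3, 18:m1 edges: (1,11,s); (8,1,s); (11,3,d); (12,1,d); (12,8,s); (15,8,d); (16,11,s)
step 3: rule r2; match: 0->12, 1->8, 2->18; deleted nodes 8; deleted edges (8,1,s); (12,8,s); (15,8,d); added nodes (none); added edges (12,18,s); result: nodes: 1:m2, 3:m2, 11:m2, 12:m2, 15:m3, 16:m3, 18:m1 edges: (1,11,s); (11,3,d); (12,1,d); (12,18,s); (16,11,s)
final:
nodes: 1:m2, 3:m2, 11:m2, 12:m2, 15:m3, 16:m3, 18:m1
edges: (1,11,s); (11,3,d); (12,1,d); (12,18,s); (16,11,s)


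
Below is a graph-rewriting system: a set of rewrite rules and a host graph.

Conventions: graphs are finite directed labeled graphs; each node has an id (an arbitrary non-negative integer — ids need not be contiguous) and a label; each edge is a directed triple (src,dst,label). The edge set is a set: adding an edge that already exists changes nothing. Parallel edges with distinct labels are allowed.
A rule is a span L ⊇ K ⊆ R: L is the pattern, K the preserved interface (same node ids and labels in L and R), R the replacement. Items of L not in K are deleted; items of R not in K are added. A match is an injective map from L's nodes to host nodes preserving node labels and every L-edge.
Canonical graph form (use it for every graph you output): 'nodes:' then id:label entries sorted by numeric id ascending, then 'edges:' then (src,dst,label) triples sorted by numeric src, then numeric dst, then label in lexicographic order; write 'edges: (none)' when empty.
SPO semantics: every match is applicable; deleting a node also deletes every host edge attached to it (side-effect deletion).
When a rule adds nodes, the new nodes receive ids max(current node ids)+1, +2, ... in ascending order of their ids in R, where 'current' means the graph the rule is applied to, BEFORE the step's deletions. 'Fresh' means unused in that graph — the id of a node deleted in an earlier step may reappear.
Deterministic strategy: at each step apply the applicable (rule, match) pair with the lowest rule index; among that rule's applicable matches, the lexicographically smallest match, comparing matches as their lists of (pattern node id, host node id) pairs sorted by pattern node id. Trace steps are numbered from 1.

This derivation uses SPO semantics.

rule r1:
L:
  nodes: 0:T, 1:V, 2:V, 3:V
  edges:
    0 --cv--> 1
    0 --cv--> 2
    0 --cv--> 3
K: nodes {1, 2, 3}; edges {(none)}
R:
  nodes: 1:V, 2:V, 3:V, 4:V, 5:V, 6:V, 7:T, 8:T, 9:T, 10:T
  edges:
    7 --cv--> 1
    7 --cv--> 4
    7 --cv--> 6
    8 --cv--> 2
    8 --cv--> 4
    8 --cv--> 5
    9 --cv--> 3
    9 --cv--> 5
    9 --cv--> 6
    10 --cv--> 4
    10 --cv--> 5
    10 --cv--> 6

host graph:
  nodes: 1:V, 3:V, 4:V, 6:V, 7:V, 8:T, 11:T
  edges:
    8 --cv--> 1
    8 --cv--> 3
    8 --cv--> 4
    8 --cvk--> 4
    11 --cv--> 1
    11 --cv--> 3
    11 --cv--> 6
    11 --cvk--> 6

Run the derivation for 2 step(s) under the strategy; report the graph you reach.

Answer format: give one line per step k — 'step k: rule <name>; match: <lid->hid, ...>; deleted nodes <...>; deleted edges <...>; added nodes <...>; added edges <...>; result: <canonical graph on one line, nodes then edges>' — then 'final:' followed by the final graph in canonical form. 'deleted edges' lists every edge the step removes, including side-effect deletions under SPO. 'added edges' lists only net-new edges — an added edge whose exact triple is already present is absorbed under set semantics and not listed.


step 1: rule r1; match: 0->8, 1->1, 2->3, 3->4; deleted nodes 8; deleted edges (8,1,cv); (8,3,cv); (8,4,cv); (8,4,cvk); added nodes 12, 13, 14, 15, 16, 17, 18; added edges (15,1,cv); (15,12,cv); (15,14,cv); (16,3,cv); (16,12,cv); (16,13,cv); (17,4,cv); (17,13,cv); (17,14,cv); (18,12,cv); (18,13,cv); (18,14,cv); result: nodes: 1:V, 3:V, 4:V, 6:V, 7:V, 11:T, 12:V, 13:V, 14:V, 15:T, 16:T, 17:T, 18:T edges: (11,1,cv); (11,3,cv); (11,6,cv); (11,6,cvk); (15,1,cv); (15,12,cv); (15,14,cv); (16,3,cv); (16,12,cv); (16,13,cv); (17,4,cv); (17,13,cv); (17,14,cv); (18,12,cv); (18,13,cv); (18,14,cv)
step 2: rule r1; match: 0->11, 1->1, 2->3, 3->6; deleted nodes 11; deleted edges (11,1,cv); (11,3,cv); (11,6,cv); (11,6,cvk); added nodes 19, 20, 21, 22, 23, 24, 25; added edges (22,1,cv); (22,19,cv); (22,21,cv); (23,3,cv); (23,19,cv); (23,20,cv); (24,6,cv); (24,20,cv); (24,21,cv); (25,19,cv); (25,20,cv); (25,21,cv); result: nodes: 1:V, 3:V, 4:V, 6:V, 7:V, 12:V, 13:V, 14:V, 15:T, 16:T, 17:T, 18:T, 19:V, 20:V, 21:V, 22:T, 23:T, 24:T, 25:T edges: (15,1,cv); (15,12,cv); (15,14,cv); (16,3,cv); (16,12,cv); (16,13,cv); (17,4,cv); (17,13,cv); (17,14,cv); (18,12,cv); (18,13,cv); (18,14,cv); (22,1,cv); (22,19,cv); (22,21,cv); (23,3,cv); (23,19,cv); (23,20,cv); (24,6,cv); (24,20,cv); (24,21,cv); (25,19,cv); (25,20,cv); (25,21,cv)
final:
nodes: 1:V, 3:V, 4:V, 6:V, 7:V, 12:V, 13:V, 14:V, 15:T, 16:T, 17:T, 18:T, 19:V, 20:V, 21:V, 22:T, 23:T, 24:T, 25:T
edges: (15,1,cv); (15,12,cv); (15,14,cv); (16,3,cv); (16,12,cv); (16,13,cv); (17,4,cv); (17,13,cv); (17,14,cv); (18,12,cv); (18,13,cv); (18,14,cv); (22,1,cv); (22,19,cv); (22,21,cv); (23,3,cv); (23,19,cv); (23,20,cv); (24,6,cv); (24,20,cv); (24,21,cv); (25,19,cv); (25,20,cv); (25,21,cv)


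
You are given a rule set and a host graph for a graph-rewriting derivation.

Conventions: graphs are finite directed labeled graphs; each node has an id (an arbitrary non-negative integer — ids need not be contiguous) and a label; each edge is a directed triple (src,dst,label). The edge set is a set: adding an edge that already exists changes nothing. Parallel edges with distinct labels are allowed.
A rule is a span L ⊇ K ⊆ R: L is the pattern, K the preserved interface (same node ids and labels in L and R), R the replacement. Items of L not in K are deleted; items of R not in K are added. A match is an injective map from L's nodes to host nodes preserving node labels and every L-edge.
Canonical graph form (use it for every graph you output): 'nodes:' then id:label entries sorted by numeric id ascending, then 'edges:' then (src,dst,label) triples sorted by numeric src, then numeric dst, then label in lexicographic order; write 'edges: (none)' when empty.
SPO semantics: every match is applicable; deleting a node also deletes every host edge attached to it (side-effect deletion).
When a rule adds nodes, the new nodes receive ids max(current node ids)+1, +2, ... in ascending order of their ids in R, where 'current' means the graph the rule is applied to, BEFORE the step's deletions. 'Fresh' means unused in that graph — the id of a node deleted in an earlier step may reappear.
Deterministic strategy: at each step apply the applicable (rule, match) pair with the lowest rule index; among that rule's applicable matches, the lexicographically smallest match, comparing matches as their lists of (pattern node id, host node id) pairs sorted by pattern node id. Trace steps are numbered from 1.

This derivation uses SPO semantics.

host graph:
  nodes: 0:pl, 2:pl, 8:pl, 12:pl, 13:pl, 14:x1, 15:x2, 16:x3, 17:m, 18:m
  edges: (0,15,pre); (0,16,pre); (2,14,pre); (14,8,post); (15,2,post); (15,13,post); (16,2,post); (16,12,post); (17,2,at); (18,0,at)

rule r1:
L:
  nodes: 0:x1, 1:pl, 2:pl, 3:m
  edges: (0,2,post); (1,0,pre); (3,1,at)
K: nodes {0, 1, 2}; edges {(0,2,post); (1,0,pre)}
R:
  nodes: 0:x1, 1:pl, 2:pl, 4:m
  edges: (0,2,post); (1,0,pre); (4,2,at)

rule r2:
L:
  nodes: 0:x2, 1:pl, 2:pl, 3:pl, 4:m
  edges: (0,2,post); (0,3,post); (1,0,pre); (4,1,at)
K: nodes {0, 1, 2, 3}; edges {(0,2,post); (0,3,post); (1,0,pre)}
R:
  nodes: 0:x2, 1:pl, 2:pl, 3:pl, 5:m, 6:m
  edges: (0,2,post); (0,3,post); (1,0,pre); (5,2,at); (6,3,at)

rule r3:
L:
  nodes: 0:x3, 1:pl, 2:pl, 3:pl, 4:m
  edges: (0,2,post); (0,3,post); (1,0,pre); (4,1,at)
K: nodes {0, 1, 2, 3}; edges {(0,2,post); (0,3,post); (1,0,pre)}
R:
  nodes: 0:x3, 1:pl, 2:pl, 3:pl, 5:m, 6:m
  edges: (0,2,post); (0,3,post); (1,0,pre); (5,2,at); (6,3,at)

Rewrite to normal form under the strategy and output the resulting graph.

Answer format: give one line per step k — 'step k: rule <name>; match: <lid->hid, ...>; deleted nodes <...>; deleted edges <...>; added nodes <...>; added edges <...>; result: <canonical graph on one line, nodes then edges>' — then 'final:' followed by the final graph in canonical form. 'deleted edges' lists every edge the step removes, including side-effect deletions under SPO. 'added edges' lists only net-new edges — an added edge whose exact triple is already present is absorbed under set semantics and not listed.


step 1: rule r1; match: 0->14, 1->2, 2->8, 3->17; deleted nodes 17; deleted edges (17,2,at); added nodes 19; added edges (19,8,at); result: nodes: 0:pl, 2:pl, 8:pl, 12:pl, 13:pl, 14:x1, 15:x2, 16:x3, 18:m, 19:m edges: (0,15,pre); (0,16,pre); (2,14,pre); (14,8,post); (15,2,post); (15,13,post); (16,2,post); (16,12,post); (18,0,at); (19,8,at)
step 2: rule r2; match: 0->15, 1->0, 2->2, 3->13, 4->18; deleted nodes 18; deleted edges (18,0,at); added nodes 20, 21; added edges (20,2,at); (21,13,at); result: nodes: 0:pl, 2:pl, 8:pl, 12:pl, 13:pl, 14:x1, 15:x2, 16:x3, 19:m, 20:m, 21:m edges: (0,15,pre); (0,16,pre); (2,14,pre); (14,8,post); (15,2,post); (15,13,post); (16,2,post); (16,12,post); (19,8,at); (20,2,at); (21,13,at)
step 3: rule r1; match: 0->14, 1->2, 2->8, 3->20; deleted nodes 20; deleted edges (20,2,at); added nodes 22; added edges (22,8,at); result: nodes: 0:pl, 2:pl, 8:pl, 12:pl, 13:pl, 14:x1, 15:x2, 16:x3, 19:m, 21:m, 22:m edges: (0,15,pre); (0,16,pre); (2,14,pre); (14,8,post); (15,2,post); (15,13,post); (16,2,post); (16,12,post); (19,8,at); (21,13,at); (22,8,at)
final:
nodes: 0:pl, 2:pl, 8:pl, 12:pl, 13:pl, 14:x1, 15:x2, 16:x3, 19:m, 21:m, 22:m
edges: (0,15,pre); (0,16,pre); (2,14,pre); (14,8,post); (15,2,post); (15,13,post); (16,2,post); (16,12,post); (19,8,at); (21,13,at); (22,8,at)


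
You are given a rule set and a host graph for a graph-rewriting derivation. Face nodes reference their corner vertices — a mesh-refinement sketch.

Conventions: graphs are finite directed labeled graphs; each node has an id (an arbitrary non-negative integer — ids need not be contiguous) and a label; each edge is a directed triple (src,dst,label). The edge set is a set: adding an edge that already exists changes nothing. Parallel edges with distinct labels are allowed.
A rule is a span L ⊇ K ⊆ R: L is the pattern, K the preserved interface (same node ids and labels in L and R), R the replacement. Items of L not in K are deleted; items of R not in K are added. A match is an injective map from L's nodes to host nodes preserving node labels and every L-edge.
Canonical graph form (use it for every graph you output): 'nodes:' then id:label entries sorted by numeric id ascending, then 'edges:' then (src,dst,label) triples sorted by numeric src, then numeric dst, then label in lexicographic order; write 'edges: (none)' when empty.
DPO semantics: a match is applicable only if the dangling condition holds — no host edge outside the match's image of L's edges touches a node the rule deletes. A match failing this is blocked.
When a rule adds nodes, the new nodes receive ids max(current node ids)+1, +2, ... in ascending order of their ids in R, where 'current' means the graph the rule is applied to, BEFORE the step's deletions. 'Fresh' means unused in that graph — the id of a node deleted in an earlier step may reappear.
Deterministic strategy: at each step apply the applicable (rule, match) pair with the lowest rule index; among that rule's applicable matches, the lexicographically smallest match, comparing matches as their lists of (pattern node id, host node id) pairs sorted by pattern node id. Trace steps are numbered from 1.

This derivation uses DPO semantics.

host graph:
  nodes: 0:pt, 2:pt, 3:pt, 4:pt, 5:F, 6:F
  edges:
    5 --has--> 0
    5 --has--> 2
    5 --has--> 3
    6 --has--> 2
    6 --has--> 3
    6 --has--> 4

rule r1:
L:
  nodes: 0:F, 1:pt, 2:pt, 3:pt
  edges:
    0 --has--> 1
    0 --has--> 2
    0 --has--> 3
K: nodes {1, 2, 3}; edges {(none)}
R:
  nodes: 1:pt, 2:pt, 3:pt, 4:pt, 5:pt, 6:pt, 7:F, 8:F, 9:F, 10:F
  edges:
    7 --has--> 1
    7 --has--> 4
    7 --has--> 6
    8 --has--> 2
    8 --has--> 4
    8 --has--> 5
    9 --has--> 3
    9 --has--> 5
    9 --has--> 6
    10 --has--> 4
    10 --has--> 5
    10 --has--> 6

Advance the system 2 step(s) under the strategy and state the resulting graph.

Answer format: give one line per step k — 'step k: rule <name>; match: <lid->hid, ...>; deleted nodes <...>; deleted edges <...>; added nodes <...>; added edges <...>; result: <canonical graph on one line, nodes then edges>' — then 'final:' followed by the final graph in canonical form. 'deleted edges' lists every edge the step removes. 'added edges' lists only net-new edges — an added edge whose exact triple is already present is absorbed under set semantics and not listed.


step 1: rule r1; match: 0->5, 1->0, 2->2, 3->3; deleted nodes 5; deleted edges (5,0,has); (5,2,has); (5,3,has); added nodes 7, 8, 9, 10, 11, 12, 13; added edges (10,0,has); (10,7,has); (10,9,has); (11,2,has); (11,7,has); (11,8,has); (12,3,has); (12,8,has); (12,9,has); (13,7,has); (13,8,has); (13,9,has); result: nodes: 0:pt, 2:pt, 3:pt, 4:pt, 6:F, 7:pt, 8:pt, 9:pt, 10:F, 11:F, 12:F, 13:F edges: (6,2,has); (6,3,has); (6,4,has); (10,0,has); (10,7,has); (10,9,has); (11,2,has); (11,7,has); (11,8,has); (12,3,has); (12,8,has); (12,9,has); (13,7,has); (13,8,has); (13,9,has)
step 2: rule r1; match: 0->6, 1->2, 2->3, 3->4; deleted nodes 6; deleted edges (6,2,has); (6,3,has); (6,4,has); added nodes 14, 15, 16, 17, 18, 19, 20; added edges (17,2,has); (17,14,has); (17,16,has); (18,3,has); (18,14,has); (18,15,has); (19,4,has); (19,15,has); (19,16,has); (20,14,has); (20,15,has); (20,16,has); result: nodes: 0:pt, 2:pt, 3:pt, 4:pt, 7:pt, 8:pt, 9:pt, 10:F, 11:F, 12:F, 13:F, 14:pt, 15:pt, 16:pt, 17:F, 18:F, 19:F, 20:F edges: (10,0,has); (10,7,has); (10,9,has); (11,2,has); (11,7,has); (11,8,has); (12,3,has); (12,8,has); (12,9,has); (13,7,has); (13,8,has); (13,9,has); (17,2,has); (17,14,has); (17,16,has); (18,3,has); (18,14,has); (18,15,has); (19,4,has); (19,15,has); (19,16,has); (20,14,has); (20,15,has); (20,16,has)
final:
nodes: 0:pt, 2:pt, 3:pt, 4:pt, 7:pt, 8:pt, 9:pt, 10:F, 11:F, 12:F, 13:F, 14:pt, 15:pt, 16:pt, 17:F, 18:F, 19:F, 20:F
edges: (10,0,has); (10,7,has); (10,9,has); (11,2,has); (11,7,has); (11,8,has); (12,3,has); (12,8,has); (12,9,has); (13,7,has); (13,8,has); (13,9,has); (17,2,has); (17,14,has); (17,16,has); (18,3,has); (18,14,has); (18,15,has); (19,4,has); (19,15,has); (19,16,has); (20,14,has); (20,15,has); (20,16,has)


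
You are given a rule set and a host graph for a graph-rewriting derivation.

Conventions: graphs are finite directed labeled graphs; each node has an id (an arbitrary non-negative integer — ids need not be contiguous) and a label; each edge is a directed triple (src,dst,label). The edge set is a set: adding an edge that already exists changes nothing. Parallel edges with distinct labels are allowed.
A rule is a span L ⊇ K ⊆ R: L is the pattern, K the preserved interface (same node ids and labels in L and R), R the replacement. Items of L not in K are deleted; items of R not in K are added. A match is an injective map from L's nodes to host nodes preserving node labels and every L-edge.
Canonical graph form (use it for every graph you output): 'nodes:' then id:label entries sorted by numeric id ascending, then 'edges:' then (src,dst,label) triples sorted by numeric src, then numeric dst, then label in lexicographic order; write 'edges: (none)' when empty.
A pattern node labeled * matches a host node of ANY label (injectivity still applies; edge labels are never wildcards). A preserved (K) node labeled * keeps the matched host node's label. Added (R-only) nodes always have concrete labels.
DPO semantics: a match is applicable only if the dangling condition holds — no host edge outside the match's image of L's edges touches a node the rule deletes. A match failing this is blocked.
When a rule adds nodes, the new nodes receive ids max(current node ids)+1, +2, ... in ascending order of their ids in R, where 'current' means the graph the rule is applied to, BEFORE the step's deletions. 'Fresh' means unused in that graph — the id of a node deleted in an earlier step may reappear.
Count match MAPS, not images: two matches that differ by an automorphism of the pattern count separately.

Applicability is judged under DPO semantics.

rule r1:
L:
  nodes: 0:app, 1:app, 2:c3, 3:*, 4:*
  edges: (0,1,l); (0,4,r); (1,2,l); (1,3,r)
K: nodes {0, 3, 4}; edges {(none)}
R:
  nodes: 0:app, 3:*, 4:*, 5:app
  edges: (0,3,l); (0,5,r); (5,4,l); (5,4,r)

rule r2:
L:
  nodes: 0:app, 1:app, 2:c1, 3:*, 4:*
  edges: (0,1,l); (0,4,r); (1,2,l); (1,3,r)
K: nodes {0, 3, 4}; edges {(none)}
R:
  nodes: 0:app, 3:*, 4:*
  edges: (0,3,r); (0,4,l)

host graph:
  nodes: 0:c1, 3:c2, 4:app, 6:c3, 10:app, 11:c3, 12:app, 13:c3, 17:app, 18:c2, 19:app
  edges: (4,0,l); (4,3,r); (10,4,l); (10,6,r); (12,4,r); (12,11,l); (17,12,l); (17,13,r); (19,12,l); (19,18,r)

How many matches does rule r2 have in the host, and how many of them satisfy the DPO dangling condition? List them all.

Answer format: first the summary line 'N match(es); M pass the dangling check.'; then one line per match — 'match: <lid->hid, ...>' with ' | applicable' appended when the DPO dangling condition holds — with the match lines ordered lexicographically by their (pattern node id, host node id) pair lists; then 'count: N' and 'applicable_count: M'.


1 match(es); 0 pass the dangling check.
match: 0->10, 1->4, 2->0, 3->3, 4->6
count: 1
applicable_count: 0


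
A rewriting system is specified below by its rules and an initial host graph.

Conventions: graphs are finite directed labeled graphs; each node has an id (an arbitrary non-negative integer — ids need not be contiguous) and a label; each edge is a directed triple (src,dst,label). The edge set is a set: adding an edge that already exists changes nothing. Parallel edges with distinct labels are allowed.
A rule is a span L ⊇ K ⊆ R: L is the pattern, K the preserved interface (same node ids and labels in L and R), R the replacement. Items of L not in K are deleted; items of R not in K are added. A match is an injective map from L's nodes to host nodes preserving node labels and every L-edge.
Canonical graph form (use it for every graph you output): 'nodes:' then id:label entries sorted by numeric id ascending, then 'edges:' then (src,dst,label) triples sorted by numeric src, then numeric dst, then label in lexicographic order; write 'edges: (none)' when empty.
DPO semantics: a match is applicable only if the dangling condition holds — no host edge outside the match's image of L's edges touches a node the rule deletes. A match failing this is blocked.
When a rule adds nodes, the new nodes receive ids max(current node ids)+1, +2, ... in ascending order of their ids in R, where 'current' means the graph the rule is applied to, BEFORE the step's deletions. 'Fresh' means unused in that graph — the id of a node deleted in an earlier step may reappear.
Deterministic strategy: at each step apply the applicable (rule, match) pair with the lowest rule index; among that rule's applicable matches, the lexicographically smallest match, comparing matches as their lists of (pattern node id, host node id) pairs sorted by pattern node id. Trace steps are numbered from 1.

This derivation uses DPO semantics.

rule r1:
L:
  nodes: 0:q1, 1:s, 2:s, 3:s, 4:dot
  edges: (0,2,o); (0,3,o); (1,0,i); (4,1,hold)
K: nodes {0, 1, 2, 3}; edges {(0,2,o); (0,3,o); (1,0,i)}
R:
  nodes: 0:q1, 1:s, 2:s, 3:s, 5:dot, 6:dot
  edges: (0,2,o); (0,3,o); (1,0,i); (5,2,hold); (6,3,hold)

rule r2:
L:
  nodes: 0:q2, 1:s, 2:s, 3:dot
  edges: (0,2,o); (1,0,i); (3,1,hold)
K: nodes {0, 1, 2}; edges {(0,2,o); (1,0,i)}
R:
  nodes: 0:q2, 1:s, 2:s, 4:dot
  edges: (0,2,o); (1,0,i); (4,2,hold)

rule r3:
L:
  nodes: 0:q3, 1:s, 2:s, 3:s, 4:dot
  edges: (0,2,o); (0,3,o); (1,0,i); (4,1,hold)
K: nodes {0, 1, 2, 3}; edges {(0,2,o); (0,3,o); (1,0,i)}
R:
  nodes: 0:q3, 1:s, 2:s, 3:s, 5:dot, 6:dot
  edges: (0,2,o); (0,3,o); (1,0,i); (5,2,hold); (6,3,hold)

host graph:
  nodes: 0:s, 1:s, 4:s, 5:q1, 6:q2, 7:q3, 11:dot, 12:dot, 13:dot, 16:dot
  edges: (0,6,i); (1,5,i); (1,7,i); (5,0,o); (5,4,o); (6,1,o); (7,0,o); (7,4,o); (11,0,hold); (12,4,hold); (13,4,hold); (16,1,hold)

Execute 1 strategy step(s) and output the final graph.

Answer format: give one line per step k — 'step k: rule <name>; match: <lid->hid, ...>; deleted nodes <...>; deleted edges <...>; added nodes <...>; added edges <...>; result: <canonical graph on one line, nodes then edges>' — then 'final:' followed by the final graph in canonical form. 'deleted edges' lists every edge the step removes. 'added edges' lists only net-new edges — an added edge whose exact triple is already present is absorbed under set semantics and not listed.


step 1: rule r1; match: 0->5, 1->1, 2->0, 3->4, 4->16; deleted nodes 16; deleted edges (16,1,hold); added nodes 17, 18; added edges (17,0,hold); (18,4,hold); result: nodes: 0:s, 1:s, 4:s, 5:q1, 6:q2, 7:q3, 11:dot, 12:dot, 13:dot, 17:dot, 18:dot edges: (0,6,i); (1,5,i); (1,7,i); (5,0,o); (5,4,o); (6,1,o); (7,0,o); (7,4,o); (11,0,hold); (12,4,hold); (13,4,hold); (17,0,hold); (18,4,hold)
final:
nodes: 0:s, 1:s, 4:s, 5:q1, 6:q2, 7:q3, 11:dot, 12:dot, 13:dot, 17:dot, 18:dot
edges: (0,6,i); (1,5,i); (1,7,i); (5,0,o); (5,4,o); (6,1,o); (7,0,o); (7,4,o); (11,0,hold); (12,4,hold); (13,4,hold); (17,0,hold); (18,4,hold)


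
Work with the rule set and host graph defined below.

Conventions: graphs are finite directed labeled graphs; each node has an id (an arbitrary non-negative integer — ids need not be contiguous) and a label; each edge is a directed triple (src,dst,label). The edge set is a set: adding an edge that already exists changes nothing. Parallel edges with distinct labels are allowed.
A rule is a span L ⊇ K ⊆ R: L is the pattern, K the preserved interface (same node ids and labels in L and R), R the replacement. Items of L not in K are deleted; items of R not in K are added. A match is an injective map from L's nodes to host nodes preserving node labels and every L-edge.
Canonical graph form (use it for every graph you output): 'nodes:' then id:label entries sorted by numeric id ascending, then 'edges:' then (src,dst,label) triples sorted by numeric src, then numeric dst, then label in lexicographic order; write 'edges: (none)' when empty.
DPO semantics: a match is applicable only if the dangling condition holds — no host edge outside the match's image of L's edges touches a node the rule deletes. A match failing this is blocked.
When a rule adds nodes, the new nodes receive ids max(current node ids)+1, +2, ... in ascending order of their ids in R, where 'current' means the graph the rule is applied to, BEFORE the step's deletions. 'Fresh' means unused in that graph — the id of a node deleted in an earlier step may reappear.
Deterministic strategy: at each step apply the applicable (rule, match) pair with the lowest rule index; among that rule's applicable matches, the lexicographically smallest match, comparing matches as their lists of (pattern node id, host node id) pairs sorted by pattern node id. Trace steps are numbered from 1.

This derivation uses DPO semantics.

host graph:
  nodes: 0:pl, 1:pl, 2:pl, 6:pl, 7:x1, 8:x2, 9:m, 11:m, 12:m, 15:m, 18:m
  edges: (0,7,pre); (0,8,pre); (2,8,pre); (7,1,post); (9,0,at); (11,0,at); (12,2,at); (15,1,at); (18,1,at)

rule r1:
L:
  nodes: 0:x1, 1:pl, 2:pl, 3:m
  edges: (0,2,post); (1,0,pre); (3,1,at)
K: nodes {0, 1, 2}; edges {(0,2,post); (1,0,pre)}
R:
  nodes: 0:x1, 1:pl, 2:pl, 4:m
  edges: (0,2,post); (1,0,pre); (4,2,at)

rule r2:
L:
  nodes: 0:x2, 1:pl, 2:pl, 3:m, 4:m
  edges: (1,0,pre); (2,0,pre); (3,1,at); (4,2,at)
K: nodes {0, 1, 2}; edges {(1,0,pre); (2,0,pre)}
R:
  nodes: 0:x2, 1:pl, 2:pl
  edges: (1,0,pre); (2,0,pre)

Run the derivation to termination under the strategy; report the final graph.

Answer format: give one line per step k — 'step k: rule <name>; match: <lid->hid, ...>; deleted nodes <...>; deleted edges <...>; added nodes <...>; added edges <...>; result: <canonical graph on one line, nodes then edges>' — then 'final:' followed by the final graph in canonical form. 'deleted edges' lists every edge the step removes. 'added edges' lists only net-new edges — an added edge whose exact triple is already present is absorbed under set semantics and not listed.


step 1: rule r1; match: 0->7, 1->0, 2->1, 3->9; deleted nodes 9; deleted edges (9,0,at); added nodes 19; added edges (19,1,at); result: nodes: 0:pl, 1:pl, 2:pl, 6:pl, 7:x1, 8:x2, 11:m, 12:m, 15:m, 18:m, 19:m edges: (0,7,pre); (0,8,pre); (2,8,pre); (7,1,post); (11,0,at); (12,2,at); (15,1,at); (18,1,at); (19,1,at)
step 2: rule r1; match: 0->7, 1->0, 2->1, 3->11; deleted nodes 11; deleted edges (11,0,at); added nodes 20; added edges (20,1,at); result: nodes: 0:pl, 1:pl, 2:pl, 6:pl, 7:x1, 8:x2, 12:m, 15:m, 18:m, 19:m, 20:m edges: (0,7,pre); (0,8,pre); (2,8,pre); (7,1,post); (12,2,at); (15,1,at); (18,1,at); (19,1,at); (20,1,at)
final:
nodes: 0:pl, 1:pl, 2:pl, 6:pl, 7:x1, 8:x2, 12:m, 15:m, 18:m, 19:m, 20:m
edges: (0,7,pre); (0,8,pre); (2,8,pre); (7,1,post); (12,2,at); (15,1,at); (18,1,at); (19,1,at); (20,1,at)
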